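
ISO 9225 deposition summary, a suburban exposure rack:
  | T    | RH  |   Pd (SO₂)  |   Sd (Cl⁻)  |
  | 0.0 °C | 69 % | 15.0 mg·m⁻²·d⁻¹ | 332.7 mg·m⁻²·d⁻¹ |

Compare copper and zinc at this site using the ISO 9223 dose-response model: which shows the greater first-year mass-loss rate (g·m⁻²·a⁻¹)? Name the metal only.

copper: T≤10 °C ⇒ hinge +0.126·(0.0−10) = -1.2600
  SO₂ term: 0.0053·15.0^0.26·exp(0.059·69-1.2600) = 0.1782
  Sd branch = 0.01025·Sd^0.27·e^(0.036·RH+0.049·T) = 0.5895 μm/a
  r_corr = 0.1782 + 0.5895 = 0.7677 μm/a
  mass loss = 0.7677 μm/a × 8.96 g/cm³ = 6.878 g·m⁻²·a⁻¹
zinc: f(T) = +0.038·(T−10) [T≤10 °C] = -0.3800
  SO₂ term: 0.0129·15.0^0.44·exp(0.046·69-0.3800) = 0.6942
  Cl⁻ term: 0.0175·332.7^0.57·exp(0.008·69+0.085·0.0) = 0.8324
  sum: 0.6942 + 0.8324 → r_corr = 1.527 μm/a
  mass loss = 1.527 μm/a × 7.14 g/cm³ = 10.9 g·m⁻²·a⁻¹
Ordering by g·m⁻²·a⁻¹: zinc (10.9) > copper (6.88)

zinc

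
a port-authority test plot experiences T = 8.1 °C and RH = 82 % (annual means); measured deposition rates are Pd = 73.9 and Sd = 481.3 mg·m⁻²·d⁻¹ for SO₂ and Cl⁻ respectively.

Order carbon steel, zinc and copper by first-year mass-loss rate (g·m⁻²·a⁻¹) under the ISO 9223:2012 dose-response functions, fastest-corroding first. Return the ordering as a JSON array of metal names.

["carbon steel", "zinc", "copper"]

carbon steel: f(T) = +0.150·(T−10) [T≤10 °C] = -0.2850
  Pd branch = 1.77·Pd^0.52·e^(0.02·RH+f) = 64.29 μm/a
  Sd branch = 0.102·Sd^0.62·e^(0.033·RH+0.04·T) = 97.19 μm/a
  r_corr = 64.29 + 97.19 = 161.5 μm/a
  mass loss = 161.5 μm/a × 7.85 g/cm³ = 1268 g·m⁻²·a⁻¹
zinc: temperature factor f = +0.038·(-1.9) = -0.0722
  Pd branch = 0.0129·Pd^0.44·e^(0.046·RH+f) = 3.464 μm/a
  Cl⁻ term: 0.0175·481.3^0.57·exp(0.008·82+0.085·8.1) = 2.269
  r_corr = 3.464 + 2.269 = 5.734 μm/a
  mass loss = 5.734 μm/a × 7.14 g/cm³ = 40.94 g·m⁻²·a⁻¹
copper: temperature factor f = +0.126·(-1.9) = -0.2394
  SO₂ term: 0.0053·73.9^0.26·exp(0.059·82-0.2394) = 1.612
  Cl⁻ term: 0.01025·481.3^0.27·exp(0.036·82+0.049·8.1) = 1.547
  sum: 1.612 + 1.547 → r_corr = 3.158 μm/a
  mass loss = 3.158 μm/a × 8.96 g/cm³ = 28.3 g·m⁻²·a⁻¹
Ordering by g·m⁻²·a⁻¹: carbon steel (1270) > zinc (40.9) > copper (28.3)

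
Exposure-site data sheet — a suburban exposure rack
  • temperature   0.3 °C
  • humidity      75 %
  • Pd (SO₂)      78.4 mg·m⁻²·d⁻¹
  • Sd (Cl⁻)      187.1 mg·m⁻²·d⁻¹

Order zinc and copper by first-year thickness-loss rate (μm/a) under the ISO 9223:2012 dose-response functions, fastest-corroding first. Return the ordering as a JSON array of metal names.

["zinc", "copper"]

zinc: T≤10 °C ⇒ hinge +0.038·(0.3−10) = -0.3686
  SO₂ term: 0.0129·78.4^0.44·exp(0.046·75-0.3686) = 1.916
  Sd branch = 0.0175·Sd^0.57·e^(0.008·RH+0.085·T) = 0.6453 μm/a
  r_corr = 1.916 + 0.6453 = 2.561 μm/a
copper: T≤10 °C ⇒ hinge +0.126·(0.3−10) = -1.2222
  Pd branch = 0.0053·Pd^0.26·e^(0.059·RH+f) = 0.4053 μm/a
  Sd branch = 0.01025·Sd^0.27·e^(0.036·RH+0.049·T) = 0.6356 μm/a
  r_corr = 0.4053 + 0.6356 = 1.041 μm/a
Ordering by μm/a: zinc (2.56) > copper (1.04)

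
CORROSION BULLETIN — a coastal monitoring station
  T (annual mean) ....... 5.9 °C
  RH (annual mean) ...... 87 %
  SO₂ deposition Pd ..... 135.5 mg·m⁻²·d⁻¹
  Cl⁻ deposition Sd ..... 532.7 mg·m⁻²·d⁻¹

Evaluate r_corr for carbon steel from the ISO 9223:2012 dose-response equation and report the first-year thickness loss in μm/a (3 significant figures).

carbon steel: temperature factor f = +0.150·(-4.1) = -0.6150
  SO₂ term: 1.77·135.5^0.52·exp(0.02·87-0.6150) = 70.01
  Sd branch = 0.102·Sd^0.62·e^(0.033·RH+0.04·T) = 111.8 μm/a
  r_corr = 70.01 + 111.8 = 181.8 μm/a

r_corr = 182 μm/a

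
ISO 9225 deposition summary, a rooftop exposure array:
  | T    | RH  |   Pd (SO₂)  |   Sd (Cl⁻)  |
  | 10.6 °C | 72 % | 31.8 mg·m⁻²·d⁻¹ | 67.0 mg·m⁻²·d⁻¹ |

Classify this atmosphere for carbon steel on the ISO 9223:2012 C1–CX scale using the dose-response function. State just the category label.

C4

carbon steel: T>10 °C ⇒ hinge -0.054·(10.6−10) = -0.0324
  sulphur-dioxide contribution → 43.71 μm/a
  chloride contribution → 22.74 μm/a
  ⇒ r_corr(carbon steel) = 66.45 μm/a
ISO 9223 Table 2 (carbon steel): 50 < 66.4 ≤ 80 μm/a ⇒ C4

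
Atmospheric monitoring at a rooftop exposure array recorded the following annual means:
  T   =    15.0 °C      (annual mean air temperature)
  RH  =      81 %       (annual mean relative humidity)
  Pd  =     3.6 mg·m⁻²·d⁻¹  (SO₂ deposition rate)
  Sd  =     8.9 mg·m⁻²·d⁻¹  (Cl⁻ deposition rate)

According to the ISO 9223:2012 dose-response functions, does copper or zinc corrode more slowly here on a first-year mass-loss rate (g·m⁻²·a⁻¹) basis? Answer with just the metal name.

copper: f(T) = -0.080·(T−10) [T>10 °C] = -0.4000
  SO₂ term: 0.0053·3.6^0.26·exp(0.059·81-0.4000) = 0.5898
  Sd branch = 0.01025·Sd^0.27·e^(0.036·RH+0.049·T) = 0.7123 μm/a
  r_corr = 0.5898 + 0.7123 = 1.302 μm/a
  mass loss = 1.302 μm/a × 8.96 g/cm³ = 11.67 g·m⁻²·a⁻¹
zinc: T>10 °C ⇒ hinge -0.071·(15.0−10) = -0.3550
  SO₂ term: 0.0129·3.6^0.44·exp(0.046·81-0.3550) = 0.6597
  Sd branch = 0.0175·Sd^0.57·e^(0.008·RH+0.085·T) = 0.4162 μm/a
  r_corr = 0.6597 + 0.4162 = 1.076 μm/a
  mass loss = 1.076 μm/a × 7.14 g/cm³ = 7.682 g·m⁻²·a⁻¹
Ordering by g·m⁻²·a⁻¹: copper (11.7) > zinc (7.68)

zinc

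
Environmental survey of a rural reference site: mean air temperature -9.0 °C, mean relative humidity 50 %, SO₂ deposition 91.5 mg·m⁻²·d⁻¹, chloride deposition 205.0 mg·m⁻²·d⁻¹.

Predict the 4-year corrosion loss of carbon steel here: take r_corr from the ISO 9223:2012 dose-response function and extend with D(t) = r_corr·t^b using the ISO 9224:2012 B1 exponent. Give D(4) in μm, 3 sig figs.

D(4) = 26.8 μm

carbon steel: f(T) = +0.150·(T−10) [T≤10 °C] = -2.8500
  sulphur-dioxide contribution → 2.914 μm/a
  chloride contribution → 10.05 μm/a
  total first-year rate 12.96 μm/a
Long-term exponent b (ISO 9224 Table 2, B1) = 0.523
  D(4) = 12.96 × 4^0.523 = 12.96 × 2.065 = 26.77 μm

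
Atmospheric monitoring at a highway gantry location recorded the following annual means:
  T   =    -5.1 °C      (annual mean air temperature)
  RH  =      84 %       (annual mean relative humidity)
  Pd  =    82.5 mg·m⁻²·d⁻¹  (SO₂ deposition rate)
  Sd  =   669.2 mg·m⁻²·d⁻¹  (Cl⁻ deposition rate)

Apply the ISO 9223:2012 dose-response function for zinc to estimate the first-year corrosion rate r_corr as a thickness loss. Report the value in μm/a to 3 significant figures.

r_corr = 3.32 μm/a

zinc: T≤10 °C ⇒ hinge +0.038·(-5.1−10) = -0.5738
  Pd branch = 0.0129·Pd^0.44·e^(0.046·RH+f) = 2.414 μm/a
  Sd branch = 0.0175·Sd^0.57·e^(0.008·RH+0.085·T) = 0.9061 μm/a
  r_corr = 2.414 + 0.9061 = 3.32 μm/a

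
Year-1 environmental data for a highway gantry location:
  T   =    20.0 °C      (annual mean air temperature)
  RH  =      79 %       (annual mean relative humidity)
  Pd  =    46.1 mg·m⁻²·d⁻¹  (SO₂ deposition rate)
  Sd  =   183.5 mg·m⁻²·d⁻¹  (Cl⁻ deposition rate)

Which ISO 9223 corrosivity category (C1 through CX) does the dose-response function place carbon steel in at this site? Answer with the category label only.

C5

carbon steel: f(T) = -0.054·(T−10) [T>10 °C] = -0.5400
  sulphur-dioxide contribution → 36.71 μm/a
  chloride contribution → 77.93 μm/a
  ⇒ r_corr(carbon steel) = 114.6 μm/a
Category bounds: 80…200 μm/a bracket r_corr ⇒ C5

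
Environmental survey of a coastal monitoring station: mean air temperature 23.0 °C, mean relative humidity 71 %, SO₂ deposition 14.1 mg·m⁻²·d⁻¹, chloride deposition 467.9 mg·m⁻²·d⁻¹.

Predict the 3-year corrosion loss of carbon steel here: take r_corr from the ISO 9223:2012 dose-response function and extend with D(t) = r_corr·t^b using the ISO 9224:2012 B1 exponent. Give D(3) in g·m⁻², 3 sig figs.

carbon steel: temperature factor f = -0.054·(13.0) = -0.7020
  sulphur-dioxide contribution → 14.37 μm/a
  chloride contribution → 120.6 μm/a
  ⇒ r_corr(carbon steel) = 134.9 μm/a
Power-law: D(3) = r_corr · 3^0.523
  D(3) = 134.9 × 3^0.523 = 134.9 × 1.776 = 239.7 μm
  Mass loss = 239.7 μm × 7.85 g/cm³ = 1881 g·m⁻²

D(3) = 1.88e+03 g·m⁻²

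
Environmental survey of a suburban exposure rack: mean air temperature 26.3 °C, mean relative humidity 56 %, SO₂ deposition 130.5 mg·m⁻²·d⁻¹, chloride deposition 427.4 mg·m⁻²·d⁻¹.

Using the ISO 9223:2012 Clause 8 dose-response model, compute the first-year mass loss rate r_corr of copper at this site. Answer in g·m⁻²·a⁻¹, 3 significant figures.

copper: T>10 °C ⇒ hinge -0.080·(26.3−10) = -1.3040
  Pd branch = 0.0053·Pd^0.26·e^(0.059·RH+f) = 0.139 μm/a
  Sd branch = 0.01025·Sd^0.27·e^(0.036·RH+0.049·T) = 1.433 μm/a
  sum: 0.139 + 1.433 → r_corr = 1.572 μm/a
Convert to mass loss: 1.572 μm/a × 8.96 g/cm³ = 14.09 g·m⁻²·a⁻¹

r_corr = 14.1 g·m⁻²·a⁻¹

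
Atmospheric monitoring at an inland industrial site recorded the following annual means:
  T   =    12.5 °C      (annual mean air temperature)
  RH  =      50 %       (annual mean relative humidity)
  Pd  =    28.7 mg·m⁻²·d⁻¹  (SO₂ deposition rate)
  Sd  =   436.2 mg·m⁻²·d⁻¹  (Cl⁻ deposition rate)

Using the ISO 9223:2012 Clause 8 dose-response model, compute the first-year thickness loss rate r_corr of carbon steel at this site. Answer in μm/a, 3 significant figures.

carbon steel: f(T) = -0.054·(T−10) [T>10 °C] = -0.1350
  sulphur-dioxide contribution → 24.08 μm/a
  chloride contribution → 37.93 μm/a
  ⇒ r_corr(carbon steel) = 62.01 μm/a

r_corr = 62.0 μm/a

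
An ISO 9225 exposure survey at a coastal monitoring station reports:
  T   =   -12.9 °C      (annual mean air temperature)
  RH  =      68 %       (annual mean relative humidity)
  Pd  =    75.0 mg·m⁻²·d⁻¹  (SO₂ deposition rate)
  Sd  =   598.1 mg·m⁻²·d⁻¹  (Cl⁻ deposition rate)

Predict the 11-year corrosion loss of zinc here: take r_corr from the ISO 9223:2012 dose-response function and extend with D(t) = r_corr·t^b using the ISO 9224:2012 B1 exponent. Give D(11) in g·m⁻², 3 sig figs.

zinc: temperature factor f = +0.038·(-22.9) = -0.8702
  SO₂ term: 0.0129·75.0^0.44·exp(0.046·68-0.8702) = 0.8245
  Cl⁻ term: 0.0175·598.1^0.57·exp(0.008·68+0.085·-12.9) = 0.3853
  r_corr = 0.8245 + 0.3853 = 1.21 μm/a
Long-term exponent b (ISO 9224 Table 2, B1) = 0.813
  D(11) = 1.21 × 11^0.813 = 1.21 × 7.025 = 8.499 μm
  Mass loss = 8.499 μm × 7.14 g/cm³ = 60.68 g·m⁻²

D(11) = 60.7 g·m⁻²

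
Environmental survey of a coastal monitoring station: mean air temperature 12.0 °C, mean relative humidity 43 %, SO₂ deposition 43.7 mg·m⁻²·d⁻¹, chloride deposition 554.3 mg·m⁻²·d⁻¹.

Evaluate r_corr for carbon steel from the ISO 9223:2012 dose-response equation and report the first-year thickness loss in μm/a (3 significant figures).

carbon steel: T>10 °C ⇒ hinge -0.054·(12.0−10) = -0.1080
  SO₂ term: 1.77·43.7^0.52·exp(0.02·43-0.1080) = 26.77
  Cl⁻ term: 0.102·554.3^0.62·exp(0.033·43+0.04·12.0) = 34.23
  r_corr = 26.77 + 34.23 = 61 μm/a

r_corr = 61.0 μm/a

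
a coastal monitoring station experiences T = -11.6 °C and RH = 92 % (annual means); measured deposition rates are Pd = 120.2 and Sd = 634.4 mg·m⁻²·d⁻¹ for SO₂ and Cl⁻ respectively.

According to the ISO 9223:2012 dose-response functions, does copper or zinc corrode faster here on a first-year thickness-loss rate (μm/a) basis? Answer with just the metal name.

zinc

copper: temperature factor f = +0.126·(-21.6) = -2.7216
  sulphur-dioxide contribution → 0.2757 μm/a
  chloride contribution → 0.9097 μm/a
  ⇒ r_corr(copper) = 1.185 μm/a
zinc: T≤10 °C ⇒ hinge +0.038·(-11.6−10) = -0.8208
  sulphur-dioxide contribution → 3.215 μm/a
  chloride contribution → 0.5393 μm/a
  total first-year rate 3.755 μm/a
Ordering by μm/a: zinc (3.75) > copper (1.19)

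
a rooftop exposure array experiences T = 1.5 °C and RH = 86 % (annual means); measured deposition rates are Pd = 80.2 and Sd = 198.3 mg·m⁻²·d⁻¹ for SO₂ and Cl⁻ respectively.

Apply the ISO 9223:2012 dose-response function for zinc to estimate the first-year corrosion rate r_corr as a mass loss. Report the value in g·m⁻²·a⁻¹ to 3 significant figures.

zinc: f(T) = +0.038·(T−10) [T≤10 °C] = -0.3230
  Pd branch = 0.0129·Pd^0.44·e^(0.046·RH+f) = 3.359 μm/a
  Cl⁻ term: 0.0175·198.3^0.57·exp(0.008·86+0.085·1.5) = 0.8066
  sum: 3.359 + 0.8066 → r_corr = 4.166 μm/a
Convert to mass loss: 4.166 μm/a × 7.14 g/cm³ = 29.74 g·m⁻²·a⁻¹

r_corr = 29.7 g·m⁻²·a⁻¹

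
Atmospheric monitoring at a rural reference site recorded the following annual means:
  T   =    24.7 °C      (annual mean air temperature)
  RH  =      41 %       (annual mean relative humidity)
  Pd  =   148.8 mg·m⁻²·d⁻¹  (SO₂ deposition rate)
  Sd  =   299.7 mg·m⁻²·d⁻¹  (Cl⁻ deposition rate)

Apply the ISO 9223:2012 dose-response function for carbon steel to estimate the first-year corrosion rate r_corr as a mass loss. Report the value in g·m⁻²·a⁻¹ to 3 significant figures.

carbon steel: T>10 °C ⇒ hinge -0.054·(24.7−10) = -0.7938
  Pd branch = 1.77·Pd^0.52·e^(0.02·RH+f) = 24.5 μm/a
  Cl⁻ term: 0.102·299.7^0.62·exp(0.033·41+0.04·24.7) = 36.38
  r_corr = 24.5 + 36.38 = 60.87 μm/a
Convert to mass loss: 60.87 μm/a × 7.85 g/cm³ = 477.9 g·m⁻²·a⁻¹

r_corr = 478 g·m⁻²·a⁻¹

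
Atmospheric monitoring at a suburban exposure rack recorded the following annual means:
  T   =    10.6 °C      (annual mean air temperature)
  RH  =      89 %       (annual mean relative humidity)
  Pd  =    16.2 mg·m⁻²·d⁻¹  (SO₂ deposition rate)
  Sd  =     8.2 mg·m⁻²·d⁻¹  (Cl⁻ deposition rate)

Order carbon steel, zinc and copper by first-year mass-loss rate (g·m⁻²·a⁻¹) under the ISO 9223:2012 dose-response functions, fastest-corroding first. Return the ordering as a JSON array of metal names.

carbon steel: f(T) = -0.054·(T−10) [T>10 °C] = -0.0324
  SO₂ term: 1.77·16.2^0.52·exp(0.02·89-0.0324) = 43.24
  Sd branch = 0.102·Sd^0.62·e^(0.033·RH+0.04·T) = 10.83 μm/a
  r_corr = 43.24 + 10.83 = 54.08 μm/a
  mass loss = 54.08 μm/a × 7.85 g/cm³ = 424.5 g·m⁻²·a⁻¹
zinc: f(T) = -0.071·(T−10) [T>10 °C] = -0.0426
  Pd branch = 0.0129·Pd^0.44·e^(0.046·RH+f) = 2.525 μm/a
  Cl⁻ term: 0.0175·8.2^0.57·exp(0.008·89+0.085·10.6) = 0.2914
  r_corr = 2.525 + 0.2914 = 2.816 μm/a
  mass loss = 2.816 μm/a × 7.14 g/cm³ = 20.11 g·m⁻²·a⁻¹
copper: f(T) = -0.080·(T−10) [T>10 °C] = -0.0480
  SO₂ term: 0.0053·16.2^0.26·exp(0.059·89-0.0480) = 1.988
  Cl⁻ term: 0.01025·8.2^0.27·exp(0.036·89+0.049·10.6) = 0.749
  sum: 1.988 + 0.749 → r_corr = 2.737 μm/a
  mass loss = 2.737 μm/a × 8.96 g/cm³ = 24.52 g·m⁻²·a⁻¹
Ordering by g·m⁻²·a⁻¹: carbon steel (424) > copper (24.5) > zinc (20.1)

["carbon steel", "copper", "zinc"]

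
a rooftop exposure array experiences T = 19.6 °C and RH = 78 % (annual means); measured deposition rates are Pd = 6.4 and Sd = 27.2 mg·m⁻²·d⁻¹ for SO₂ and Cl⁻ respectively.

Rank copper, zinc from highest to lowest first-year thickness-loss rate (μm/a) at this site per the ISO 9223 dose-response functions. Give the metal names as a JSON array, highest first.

copper: T>10 °C ⇒ hinge -0.080·(19.6−10) = -0.7680
  SO₂ term: 0.0053·6.4^0.26·exp(0.059·78-0.7680) = 0.3972
  Cl⁻ term: 0.01025·27.2^0.27·exp(0.036·78+0.049·19.6) = 1.083
  sum: 0.3972 + 1.083 → r_corr = 1.48 μm/a
zinc: f(T) = -0.071·(T−10) [T>10 °C] = -0.6816
  SO₂ term: 0.0129·6.4^0.44·exp(0.046·78-0.6816) = 0.534
  Cl⁻ term: 0.0175·27.2^0.57·exp(0.008·78+0.085·19.6) = 1.136
  r_corr = 0.534 + 1.136 = 1.67 μm/a
Ordering by μm/a: zinc (1.67) > copper (1.48)

["zinc", "copper"]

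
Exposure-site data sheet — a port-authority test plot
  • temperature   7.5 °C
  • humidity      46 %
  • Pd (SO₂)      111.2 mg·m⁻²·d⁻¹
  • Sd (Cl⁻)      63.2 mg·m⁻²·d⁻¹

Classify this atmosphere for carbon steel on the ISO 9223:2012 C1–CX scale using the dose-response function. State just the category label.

carbon steel: T≤10 °C ⇒ hinge +0.150·(7.5−10) = -0.3750
  Pd branch = 1.77·Pd^0.52·e^(0.02·RH+f) = 35.37 μm/a
  Cl⁻ term: 0.102·63.2^0.62·exp(0.033·46+0.04·7.5) = 8.215
  sum: 35.37 + 8.215 → r_corr = 43.58 μm/a
Category bounds: 25…50 μm/a bracket r_corr ⇒ C3

C3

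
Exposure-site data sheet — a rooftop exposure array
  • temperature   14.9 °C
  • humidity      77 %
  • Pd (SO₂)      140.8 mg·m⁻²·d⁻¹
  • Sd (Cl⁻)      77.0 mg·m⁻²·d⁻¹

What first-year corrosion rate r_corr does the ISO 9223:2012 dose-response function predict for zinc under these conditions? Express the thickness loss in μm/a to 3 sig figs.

zinc: temperature factor f = -0.071·(4.9) = -0.3479
  Pd branch = 0.0129·Pd^0.44·e^(0.046·RH+f) = 2.774 μm/a
  Sd branch = 0.0175·Sd^0.57·e^(0.008·RH+0.085·T) = 1.367 μm/a
  sum: 2.774 + 1.367 → r_corr = 4.142 μm/a

r_corr = 4.14 μm/a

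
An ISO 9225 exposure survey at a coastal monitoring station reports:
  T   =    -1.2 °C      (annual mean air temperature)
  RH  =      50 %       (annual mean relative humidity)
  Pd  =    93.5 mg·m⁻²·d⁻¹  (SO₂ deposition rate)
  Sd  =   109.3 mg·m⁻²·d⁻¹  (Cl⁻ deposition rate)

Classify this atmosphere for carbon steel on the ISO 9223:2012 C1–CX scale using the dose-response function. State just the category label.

C2

carbon steel: f(T) = +0.150·(T−10) [T≤10 °C] = -1.6800
  SO₂ term: 1.77·93.5^0.52·exp(0.02·50-1.6800) = 9.495
  Sd branch = 0.102·Sd^0.62·e^(0.033·RH+0.04·T) = 9.296 μm/a
  sum: 9.495 + 9.296 → r_corr = 18.79 μm/a
Category bounds: 1.3…25 μm/a bracket r_corr ⇒ C2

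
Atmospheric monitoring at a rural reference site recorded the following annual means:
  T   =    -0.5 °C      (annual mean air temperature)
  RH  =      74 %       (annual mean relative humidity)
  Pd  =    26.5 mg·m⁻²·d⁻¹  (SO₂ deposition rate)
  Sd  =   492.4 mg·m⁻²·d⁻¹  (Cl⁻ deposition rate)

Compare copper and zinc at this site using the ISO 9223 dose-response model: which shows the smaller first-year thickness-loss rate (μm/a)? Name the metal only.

copper: T≤10 °C ⇒ hinge +0.126·(-0.5−10) = -1.3230
  Pd branch = 0.0053·Pd^0.26·e^(0.059·RH+f) = 0.2605 μm/a
  Cl⁻ term: 0.01025·492.4^0.27·exp(0.036·74+0.049·-0.5) = 0.7655
  sum: 0.2605 + 0.7655 → r_corr = 1.026 μm/a
zinc: T≤10 °C ⇒ hinge +0.038·(-0.5−10) = -0.3990
  Pd branch = 0.0129·Pd^0.44·e^(0.046·RH+f) = 1.101 μm/a
  Cl⁻ term: 0.0175·492.4^0.57·exp(0.008·74+0.085·-0.5) = 1.038
  sum: 1.101 + 1.038 → r_corr = 2.139 μm/a
Ordering by μm/a: zinc (2.14) > copper (1.03)

copper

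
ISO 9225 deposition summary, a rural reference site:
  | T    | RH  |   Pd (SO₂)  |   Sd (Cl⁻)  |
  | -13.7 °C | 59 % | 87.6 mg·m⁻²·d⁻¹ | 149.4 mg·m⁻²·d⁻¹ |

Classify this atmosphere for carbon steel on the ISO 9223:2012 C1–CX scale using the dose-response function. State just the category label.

carbon steel: f(T) = +0.150·(T−10) [T≤10 °C] = -3.5550
  Pd branch = 1.77·Pd^0.52·e^(0.02·RH+f) = 1.685 μm/a
  Sd branch = 0.102·Sd^0.62·e^(0.033·RH+0.04·T) = 9.21 μm/a
  sum: 1.685 + 9.21 → r_corr = 10.9 μm/a
ISO 9223 Table 2 (carbon steel): 1.3 < 10.9 ≤ 25 μm/a ⇒ C2

C2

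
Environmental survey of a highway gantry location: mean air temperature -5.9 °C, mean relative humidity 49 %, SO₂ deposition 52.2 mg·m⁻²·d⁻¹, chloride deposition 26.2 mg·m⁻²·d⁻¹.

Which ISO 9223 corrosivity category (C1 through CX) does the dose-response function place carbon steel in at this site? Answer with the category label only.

carbon steel: f(T) = +0.150·(T−10) [T≤10 °C] = -2.3850
  Pd branch = 1.77·Pd^0.52·e^(0.02·RH+f) = 3.396 μm/a
  Cl⁻ term: 0.102·26.2^0.62·exp(0.033·49+0.04·-5.9) = 3.074
  sum: 3.396 + 3.074 → r_corr = 6.47 μm/a
Category bounds: 1.3…25 μm/a bracket r_corr ⇒ C2

C2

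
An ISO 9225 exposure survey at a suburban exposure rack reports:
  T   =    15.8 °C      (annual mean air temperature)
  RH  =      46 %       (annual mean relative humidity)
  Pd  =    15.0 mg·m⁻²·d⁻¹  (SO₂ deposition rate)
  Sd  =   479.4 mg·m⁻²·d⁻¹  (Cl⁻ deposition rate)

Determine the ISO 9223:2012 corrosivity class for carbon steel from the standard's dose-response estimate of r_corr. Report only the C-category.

carbon steel: T>10 °C ⇒ hinge -0.054·(15.8−10) = -0.3132
  Pd branch = 1.77·Pd^0.52·e^(0.02·RH+f) = 13.28 μm/a
  Cl⁻ term: 0.102·479.4^0.62·exp(0.033·46+0.04·15.8) = 40.21
  r_corr = 13.28 + 40.21 = 53.49 μm/a
Category bounds: 50…80 μm/a bracket r_corr ⇒ C4

C4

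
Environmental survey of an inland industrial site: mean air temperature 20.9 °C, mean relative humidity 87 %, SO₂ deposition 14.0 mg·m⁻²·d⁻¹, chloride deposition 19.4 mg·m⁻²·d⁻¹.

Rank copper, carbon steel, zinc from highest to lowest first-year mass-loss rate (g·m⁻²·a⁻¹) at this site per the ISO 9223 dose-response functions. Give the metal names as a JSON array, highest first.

copper: temperature factor f = -0.080·(10.9) = -0.8720
  Pd branch = 0.0053·Pd^0.26·e^(0.059·RH+f) = 0.7461 μm/a
  Sd branch = 0.01025·Sd^0.27·e^(0.036·RH+0.049·T) = 1.457 μm/a
  sum: 0.7461 + 1.457 → r_corr = 2.203 μm/a
  mass loss = 2.203 μm/a × 8.96 g/cm³ = 19.74 g·m⁻²·a⁻¹
carbon steel: temperature factor f = -0.054·(10.9) = -0.5886
  Pd branch = 1.77·Pd^0.52·e^(0.02·RH+f) = 22.08 μm/a
  Sd branch = 0.102·Sd^0.62·e^(0.033·RH+0.04·T) = 26.12 μm/a
  r_corr = 22.08 + 26.12 = 48.2 μm/a
  mass loss = 48.2 μm/a × 7.85 g/cm³ = 378.4 g·m⁻²·a⁻¹
zinc: T>10 °C ⇒ hinge -0.071·(20.9−10) = -0.7739
  Pd branch = 0.0129·Pd^0.44·e^(0.046·RH+f) = 1.04 μm/a
  Sd branch = 0.0175·Sd^0.57·e^(0.008·RH+0.085·T) = 1.124 μm/a
  sum: 1.04 + 1.124 → r_corr = 2.164 μm/a
  mass loss = 2.164 μm/a × 7.14 g/cm³ = 15.45 g·m⁻²·a⁻¹
Ordering by g·m⁻²·a⁻¹: carbon steel (378) > copper (19.7) > zinc (15.4)

["carbon steel", "copper", "zinc"]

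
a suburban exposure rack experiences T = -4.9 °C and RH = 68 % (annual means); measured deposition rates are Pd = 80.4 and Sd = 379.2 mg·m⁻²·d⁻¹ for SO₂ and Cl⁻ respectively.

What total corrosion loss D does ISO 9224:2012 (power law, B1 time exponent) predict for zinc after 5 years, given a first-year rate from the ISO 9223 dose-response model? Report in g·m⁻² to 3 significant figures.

D(5) = 45.9 g·m⁻²

zinc: f(T) = +0.038·(T−10) [T≤10 °C] = -0.5662
  sulphur-dioxide contribution → 1.152 μm/a
  chloride contribution → 0.5866 μm/a
  total first-year rate 1.739 μm/a
Long-term exponent b (ISO 9224 Table 2, B1) = 0.813
  D(5) = 1.739 × 5^0.813 = 1.739 × 3.701 = 6.434 μm
  Mass loss = 6.434 μm × 7.14 g/cm³ = 45.94 g·m⁻²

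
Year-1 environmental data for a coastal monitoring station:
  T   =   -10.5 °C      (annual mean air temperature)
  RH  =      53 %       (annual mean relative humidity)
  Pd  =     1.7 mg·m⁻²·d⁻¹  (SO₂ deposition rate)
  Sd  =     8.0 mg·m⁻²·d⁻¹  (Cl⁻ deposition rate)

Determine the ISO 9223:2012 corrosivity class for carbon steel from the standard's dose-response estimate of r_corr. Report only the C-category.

carbon steel: temperature factor f = +0.150·(-20.5) = -3.0750
  sulphur-dioxide contribution → 0.311 μm/a
  chloride contribution → 1.399 μm/a
  total first-year rate 1.71 μm/a
ISO 9223 Table 2 (carbon steel): 1.3 < 1.71 ≤ 25 μm/a ⇒ C2

C2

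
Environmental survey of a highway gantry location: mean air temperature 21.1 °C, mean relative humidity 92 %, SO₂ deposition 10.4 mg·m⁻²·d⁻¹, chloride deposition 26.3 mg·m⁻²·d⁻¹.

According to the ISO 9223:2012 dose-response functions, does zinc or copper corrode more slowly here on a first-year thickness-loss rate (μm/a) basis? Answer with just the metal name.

zinc: T>10 °C ⇒ hinge -0.071·(21.1−10) = -0.7881
  SO₂ term: 0.0129·10.4^0.44·exp(0.046·92-0.7881) = 1.132
  Cl⁻ term: 0.0175·26.3^0.57·exp(0.008·92+0.085·21.1) = 1.416
  sum: 1.132 + 1.416 → r_corr = 2.547 μm/a
copper: f(T) = -0.080·(T−10) [T>10 °C] = -0.8880
  SO₂ term: 0.0053·10.4^0.26·exp(0.059·92-0.8880) = 0.9129
  Sd branch = 0.01025·Sd^0.27·e^(0.036·RH+0.049·T) = 1.912 μm/a
  sum: 0.9129 + 1.912 → r_corr = 2.825 μm/a
Ordering by μm/a: copper (2.82) > zinc (2.55)

zinc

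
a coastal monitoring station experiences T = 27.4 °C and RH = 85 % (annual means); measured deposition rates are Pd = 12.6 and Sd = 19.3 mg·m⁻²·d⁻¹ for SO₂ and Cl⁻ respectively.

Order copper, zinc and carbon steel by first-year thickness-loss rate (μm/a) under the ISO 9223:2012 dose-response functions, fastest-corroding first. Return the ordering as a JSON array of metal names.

["carbon steel", "zinc", "copper"]

copper: temperature factor f = -0.080·(17.4) = -1.3920
  Pd branch = 0.0053·Pd^0.26·e^(0.059·RH+f) = 0.3835 μm/a
  Cl⁻ term: 0.01025·19.3^0.27·exp(0.036·85+0.049·27.4) = 1.861
  sum: 0.3835 + 1.861 → r_corr = 2.245 μm/a
zinc: T>10 °C ⇒ hinge -0.071·(27.4−10) = -1.2354
  Pd branch = 0.0129·Pd^0.44·e^(0.046·RH+f) = 0.5706 μm/a
  Sd branch = 0.0175·Sd^0.57·e^(0.008·RH+0.085·T) = 1.917 μm/a
  sum: 0.5706 + 1.917 → r_corr = 2.487 μm/a
carbon steel: f(T) = -0.054·(T−10) [T>10 °C] = -0.9396
  Pd branch = 1.77·Pd^0.52·e^(0.02·RH+f) = 14.14 μm/a
  Cl⁻ term: 0.102·19.3^0.62·exp(0.033·85+0.04·27.4) = 31.61
  r_corr = 14.14 + 31.61 = 45.75 μm/a
Ordering by μm/a: carbon steel (45.7) > zinc (2.49) > copper (2.24)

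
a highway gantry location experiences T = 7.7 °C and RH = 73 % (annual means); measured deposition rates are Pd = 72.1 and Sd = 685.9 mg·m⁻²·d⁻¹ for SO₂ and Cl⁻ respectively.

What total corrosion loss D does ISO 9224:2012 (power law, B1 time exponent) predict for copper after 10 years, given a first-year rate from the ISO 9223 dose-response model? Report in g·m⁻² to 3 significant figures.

D(10) = 87.5 g·m⁻²

copper: f(T) = +0.126·(T−10) [T≤10 °C] = -0.2898
  SO₂ term: 0.0053·72.1^0.26·exp(0.059·73-0.2898) = 0.8953
  Sd branch = 0.01025·Sd^0.27·e^(0.036·RH+0.049·T) = 1.207 μm/a
  r_corr = 0.8953 + 1.207 = 2.102 μm/a
ISO 9224: D(t) = r_corr · t^b with b = 0.667 (copper, B1)
  D(10) = 2.102 × 10^0.667 = 2.102 × 4.645 = 9.766 μm
  Mass loss = 9.766 μm × 8.96 g/cm³ = 87.5 g·m⁻²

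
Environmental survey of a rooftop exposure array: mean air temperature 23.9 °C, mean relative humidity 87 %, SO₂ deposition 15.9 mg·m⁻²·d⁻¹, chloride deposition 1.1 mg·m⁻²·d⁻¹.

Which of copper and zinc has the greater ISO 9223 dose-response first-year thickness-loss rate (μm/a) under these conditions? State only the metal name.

copper: f(T) = -0.080·(T−10) [T>10 °C] = -1.1120
  sulphur-dioxide contribution → 0.6066 μm/a
  chloride contribution → 0.7775 μm/a
  ⇒ r_corr(copper) = 1.384 μm/a
zinc: T>10 °C ⇒ hinge -0.071·(23.9−10) = -0.9869
  sulphur-dioxide contribution → 0.8885 μm/a
  chloride contribution → 0.2826 μm/a
  ⇒ r_corr(zinc) = 1.171 μm/a
Ordering by μm/a: copper (1.38) > zinc (1.17)

copper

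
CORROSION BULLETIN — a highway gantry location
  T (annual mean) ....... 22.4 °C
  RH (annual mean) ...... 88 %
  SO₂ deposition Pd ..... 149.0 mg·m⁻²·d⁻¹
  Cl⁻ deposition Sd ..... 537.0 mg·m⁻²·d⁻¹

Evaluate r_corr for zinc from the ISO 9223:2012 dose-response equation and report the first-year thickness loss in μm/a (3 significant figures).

zinc: T>10 °C ⇒ hinge -0.071·(22.4−10) = -0.8804
  SO₂ term: 0.0129·149.0^0.44·exp(0.046·88-0.8804) = 2.77
  Sd branch = 0.0175·Sd^0.57·e^(0.008·RH+0.085·T) = 8.546 μm/a
  sum: 2.77 + 8.546 → r_corr = 11.32 μm/a

r_corr = 11.3 μm/a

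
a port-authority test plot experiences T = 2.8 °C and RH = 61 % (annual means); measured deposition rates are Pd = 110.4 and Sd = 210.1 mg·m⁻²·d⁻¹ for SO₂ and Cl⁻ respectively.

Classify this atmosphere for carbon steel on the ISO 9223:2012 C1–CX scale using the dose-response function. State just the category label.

carbon steel: temperature factor f = +0.150·(-7.2) = -1.0800
  Pd branch = 1.77·Pd^0.52·e^(0.02·RH+f) = 23.5 μm/a
  Cl⁻ term: 0.102·210.1^0.62·exp(0.033·61+0.04·2.8) = 23.52
  sum: 23.5 + 23.52 → r_corr = 47.02 μm/a
ISO 9223 Table 2 (carbon steel): 25 < 47 ≤ 50 μm/a ⇒ C3

C3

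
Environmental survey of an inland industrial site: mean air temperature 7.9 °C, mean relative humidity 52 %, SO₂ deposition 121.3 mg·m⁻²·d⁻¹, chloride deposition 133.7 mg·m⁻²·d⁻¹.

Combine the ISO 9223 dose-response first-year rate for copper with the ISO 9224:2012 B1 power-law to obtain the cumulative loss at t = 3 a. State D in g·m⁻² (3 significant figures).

copper: T≤10 °C ⇒ hinge +0.126·(7.9−10) = -0.2646
  SO₂ term: 0.0053·121.3^0.26·exp(0.059·52-0.2646) = 0.3045
  Cl⁻ term: 0.01025·133.7^0.27·exp(0.036·52+0.049·7.9) = 0.368
  sum: 0.3045 + 0.368 → r_corr = 0.6725 μm/a
Power-law: D(3) = r_corr · 3^0.667
  D(3) = 0.6725 × 3^0.667 = 0.6725 × 2.081 = 1.399 μm
  Mass loss = 1.399 μm × 8.96 g/cm³ = 12.54 g·m⁻²

D(3) = 12.5 g·m⁻²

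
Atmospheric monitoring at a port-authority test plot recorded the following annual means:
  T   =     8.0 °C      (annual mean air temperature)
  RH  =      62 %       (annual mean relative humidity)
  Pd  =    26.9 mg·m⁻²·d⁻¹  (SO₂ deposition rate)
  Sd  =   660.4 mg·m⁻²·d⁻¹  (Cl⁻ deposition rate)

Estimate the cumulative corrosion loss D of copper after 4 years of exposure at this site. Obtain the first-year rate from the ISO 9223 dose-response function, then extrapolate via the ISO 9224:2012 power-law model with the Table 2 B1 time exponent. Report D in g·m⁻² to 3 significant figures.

copper: T≤10 °C ⇒ hinge +0.126·(8.0−10) = -0.2520
  sulphur-dioxide contribution → 0.376 μm/a
  chloride contribution → 0.8159 μm/a
  total first-year rate 1.192 μm/a
ISO 9224: D(t) = r_corr · t^b with b = 0.667 (copper, B1)
  D(4) = 1.192 × 4^0.667 = 1.192 × 2.521 = 3.005 μm
  Mass loss = 3.005 μm × 8.96 g/cm³ = 26.92 g·m⁻²

D(4) = 26.9 g·m⁻²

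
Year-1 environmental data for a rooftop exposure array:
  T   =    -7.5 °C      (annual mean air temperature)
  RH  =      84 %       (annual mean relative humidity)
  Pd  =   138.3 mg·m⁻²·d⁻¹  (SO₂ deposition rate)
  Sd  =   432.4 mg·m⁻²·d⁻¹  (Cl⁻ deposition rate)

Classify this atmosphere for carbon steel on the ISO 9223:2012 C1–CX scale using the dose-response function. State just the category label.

C4

carbon steel: temperature factor f = +0.150·(-17.5) = -2.6250
  SO₂ term: 1.77·138.3^0.52·exp(0.02·84-2.6250) = 8.929
  Cl⁻ term: 0.102·432.4^0.62·exp(0.033·84+0.04·-7.5) = 52.05
  sum: 8.929 + 52.05 → r_corr = 60.98 μm/a
Category bounds: 50…80 μm/a bracket r_corr ⇒ C4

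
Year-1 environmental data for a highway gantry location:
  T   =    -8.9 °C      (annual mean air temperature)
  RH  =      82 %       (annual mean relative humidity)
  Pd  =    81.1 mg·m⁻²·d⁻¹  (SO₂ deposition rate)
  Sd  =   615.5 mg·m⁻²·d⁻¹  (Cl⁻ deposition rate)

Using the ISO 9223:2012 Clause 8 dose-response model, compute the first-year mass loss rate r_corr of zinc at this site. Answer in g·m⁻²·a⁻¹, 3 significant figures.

r_corr = 17.9 g·m⁻²·a⁻¹

zinc: f(T) = +0.038·(T−10) [T≤10 °C] = -0.7182
  sulphur-dioxide contribution → 1.892 μm/a
  chloride contribution → 0.6155 μm/a
  total first-year rate 2.507 μm/a
Convert to mass loss: 2.507 μm/a × 7.14 g/cm³ = 17.9 g·m⁻²·a⁻¹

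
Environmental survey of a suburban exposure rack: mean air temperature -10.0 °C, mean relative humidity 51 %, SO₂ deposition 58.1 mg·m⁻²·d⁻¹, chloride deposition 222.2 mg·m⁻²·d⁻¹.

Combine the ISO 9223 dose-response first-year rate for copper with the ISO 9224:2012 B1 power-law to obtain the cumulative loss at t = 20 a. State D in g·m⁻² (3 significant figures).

copper: T≤10 °C ⇒ hinge +0.126·(-10.0−10) = -2.5200
  sulphur-dioxide contribution → 0.02485 μm/a
  chloride contribution → 0.1694 μm/a
  ⇒ r_corr(copper) = 0.1942 μm/a
ISO 9224: D(t) = r_corr · t^b with b = 0.667 (copper, B1)
  D(20) = 0.1942 × 20^0.667 = 0.1942 × 7.375 = 1.433 μm
  Mass loss = 1.433 μm × 8.96 g/cm³ = 12.84 g·m⁻²

D(20) = 12.8 g·m⁻²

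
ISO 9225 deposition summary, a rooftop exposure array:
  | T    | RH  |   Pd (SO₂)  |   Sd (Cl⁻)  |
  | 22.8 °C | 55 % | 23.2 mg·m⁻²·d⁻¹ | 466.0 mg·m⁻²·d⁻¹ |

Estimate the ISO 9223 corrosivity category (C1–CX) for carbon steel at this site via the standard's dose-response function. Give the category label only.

C5

carbon steel: temperature factor f = -0.054·(12.8) = -0.6912
  SO₂ term: 1.77·23.2^0.52·exp(0.02·55-0.6912) = 13.66
  Cl⁻ term: 0.102·466.0^0.62·exp(0.033·55+0.04·22.8) = 70.36
  r_corr = 13.66 + 70.36 = 84.02 μm/a
84 μm/a falls in (80, 200] for carbon steel → category C5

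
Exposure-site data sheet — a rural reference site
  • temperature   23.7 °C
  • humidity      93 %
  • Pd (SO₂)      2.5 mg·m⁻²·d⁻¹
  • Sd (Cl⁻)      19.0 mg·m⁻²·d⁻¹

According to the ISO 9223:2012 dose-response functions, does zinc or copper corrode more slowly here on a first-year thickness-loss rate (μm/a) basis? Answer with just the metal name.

zinc: temperature factor f = -0.071·(13.7) = -0.9727
  sulphur-dioxide contribution → 0.5262 μm/a
  chloride contribution → 1.479 μm/a
  ⇒ r_corr(zinc) = 2.005 μm/a
copper: temperature factor f = -0.080·(13.7) = -1.0960
  sulphur-dioxide contribution → 0.5429 μm/a
  chloride contribution → 2.062 μm/a
  ⇒ r_corr(copper) = 2.605 μm/a
Ordering by μm/a: copper (2.61) > zinc (2.01)

zinc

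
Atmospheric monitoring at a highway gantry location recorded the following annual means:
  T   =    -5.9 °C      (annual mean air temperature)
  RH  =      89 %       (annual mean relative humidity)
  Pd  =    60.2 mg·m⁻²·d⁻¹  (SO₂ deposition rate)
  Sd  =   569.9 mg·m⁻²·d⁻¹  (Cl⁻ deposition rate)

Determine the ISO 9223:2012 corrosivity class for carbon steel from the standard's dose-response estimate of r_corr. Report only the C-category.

C5

carbon steel: temperature factor f = +0.150·(-15.9) = -2.3850
  SO₂ term: 1.77·60.2^0.52·exp(0.02·89-2.3850) = 8.14
  Cl⁻ term: 0.102·569.9^0.62·exp(0.033·89+0.04·-5.9) = 77.66
  r_corr = 8.14 + 77.66 = 85.8 μm/a
ISO 9223 Table 2 (carbon steel): 80 < 85.8 ≤ 200 μm/a ⇒ C5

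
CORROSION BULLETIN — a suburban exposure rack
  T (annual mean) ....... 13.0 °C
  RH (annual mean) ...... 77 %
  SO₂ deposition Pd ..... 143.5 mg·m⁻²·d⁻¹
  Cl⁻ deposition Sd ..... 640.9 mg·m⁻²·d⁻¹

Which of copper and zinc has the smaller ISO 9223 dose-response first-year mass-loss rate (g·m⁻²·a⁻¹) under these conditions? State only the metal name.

copper: T>10 °C ⇒ hinge -0.080·(13.0−10) = -0.2400
  SO₂ term: 0.0053·143.5^0.26·exp(0.059·77-0.2400) = 1.425
  Sd branch = 0.01025·Sd^0.27·e^(0.036·RH+0.049·T) = 1.774 μm/a
  sum: 1.425 + 1.774 → r_corr = 3.2 μm/a
  mass loss = 3.2 μm/a × 8.96 g/cm³ = 28.67 g·m⁻²·a⁻¹
zinc: f(T) = -0.071·(T−10) [T>10 °C] = -0.2130
  Pd branch = 0.0129·Pd^0.44·e^(0.046·RH+f) = 3.202 μm/a
  Cl⁻ term: 0.0175·640.9^0.57·exp(0.008·77+0.085·13.0) = 3.893
  r_corr = 3.202 + 3.893 = 7.095 μm/a
  mass loss = 7.095 μm/a × 7.14 g/cm³ = 50.66 g·m⁻²·a⁻¹
Ordering by g·m⁻²·a⁻¹: zinc (50.7) > copper (28.7)

copper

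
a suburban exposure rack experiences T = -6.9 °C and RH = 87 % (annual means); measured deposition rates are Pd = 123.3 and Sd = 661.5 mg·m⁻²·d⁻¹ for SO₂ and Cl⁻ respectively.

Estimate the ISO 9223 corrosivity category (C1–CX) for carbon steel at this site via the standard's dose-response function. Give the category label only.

carbon steel: f(T) = +0.150·(T−10) [T≤10 °C] = -2.5350
  Pd branch = 1.77·Pd^0.52·e^(0.02·RH+f) = 9.773 μm/a
  Sd branch = 0.102·Sd^0.62·e^(0.033·RH+0.04·T) = 76.62 μm/a
  r_corr = 9.773 + 76.62 = 86.39 μm/a
86.4 μm/a falls in (80, 200] for carbon steel → category C5

C5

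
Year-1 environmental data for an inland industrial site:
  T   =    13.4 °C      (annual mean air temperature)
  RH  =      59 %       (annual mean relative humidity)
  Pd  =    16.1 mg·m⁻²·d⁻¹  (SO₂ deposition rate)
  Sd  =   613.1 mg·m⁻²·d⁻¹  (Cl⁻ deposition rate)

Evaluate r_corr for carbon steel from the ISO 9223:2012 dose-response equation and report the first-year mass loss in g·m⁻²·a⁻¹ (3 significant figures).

carbon steel: f(T) = -0.054·(T−10) [T>10 °C] = -0.1836
  Pd branch = 1.77·Pd^0.52·e^(0.02·RH+f) = 20.34 μm/a
  Cl⁻ term: 0.102·613.1^0.62·exp(0.033·59+0.04·13.4) = 65.35
  sum: 20.34 + 65.35 → r_corr = 85.68 μm/a
Convert to mass loss: 85.68 μm/a × 7.85 g/cm³ = 672.6 g·m⁻²·a⁻¹

r_corr = 673 g·m⁻²·a⁻¹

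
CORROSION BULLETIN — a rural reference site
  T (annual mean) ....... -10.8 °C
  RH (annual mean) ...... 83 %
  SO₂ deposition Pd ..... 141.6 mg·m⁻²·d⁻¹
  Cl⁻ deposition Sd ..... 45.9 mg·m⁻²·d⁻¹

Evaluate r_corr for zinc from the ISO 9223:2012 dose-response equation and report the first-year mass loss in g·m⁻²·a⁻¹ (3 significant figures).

r_corr = 17.7 g·m⁻²·a⁻¹

zinc: f(T) = +0.038·(T−10) [T≤10 °C] = -0.7904
  SO₂ term: 0.0129·141.6^0.44·exp(0.046·83-0.7904) = 2.355
  Sd branch = 0.0175·Sd^0.57·e^(0.008·RH+0.085·T) = 0.1202 μm/a
  sum: 2.355 + 0.1202 → r_corr = 2.475 μm/a
Convert to mass loss: 2.475 μm/a × 7.14 g/cm³ = 17.67 g·m⁻²·a⁻¹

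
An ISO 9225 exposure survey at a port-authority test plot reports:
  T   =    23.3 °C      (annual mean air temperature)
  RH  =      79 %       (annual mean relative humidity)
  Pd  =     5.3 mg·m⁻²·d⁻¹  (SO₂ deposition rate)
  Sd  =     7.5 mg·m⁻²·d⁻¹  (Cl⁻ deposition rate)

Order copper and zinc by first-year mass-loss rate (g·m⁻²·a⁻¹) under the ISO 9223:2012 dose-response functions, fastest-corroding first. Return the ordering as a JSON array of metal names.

["copper", "zinc"]

copper: temperature factor f = -0.080·(13.3) = -1.0640
  sulphur-dioxide contribution → 0.2984 μm/a
  chloride contribution → 0.9505 μm/a
  ⇒ r_corr(copper) = 1.249 μm/a
  mass loss = 1.249 μm/a × 8.96 g/cm³ = 11.19 g·m⁻²·a⁻¹
zinc: T>10 °C ⇒ hinge -0.071·(23.3−10) = -0.9443
  sulphur-dioxide contribution → 0.3957 μm/a
  chloride contribution → 0.7523 μm/a
  ⇒ r_corr(zinc) = 1.148 μm/a
  mass loss = 1.148 μm/a × 7.14 g/cm³ = 8.197 g·m⁻²·a⁻¹
Ordering by g·m⁻²·a⁻¹: copper (11.2) > zinc (8.2)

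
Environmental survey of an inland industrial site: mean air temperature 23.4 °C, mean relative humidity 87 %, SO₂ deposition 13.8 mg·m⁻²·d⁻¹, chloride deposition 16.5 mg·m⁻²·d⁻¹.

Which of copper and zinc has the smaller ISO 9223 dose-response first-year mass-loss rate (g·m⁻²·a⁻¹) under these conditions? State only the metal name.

copper: T>10 °C ⇒ hinge -0.080·(23.4−10) = -1.0720
  Pd branch = 0.0053·Pd^0.26·e^(0.059·RH+f) = 0.6086 μm/a
  Sd branch = 0.01025·Sd^0.27·e^(0.036·RH+0.049·T) = 1.576 μm/a
  sum: 0.6086 + 1.576 → r_corr = 2.185 μm/a
  mass loss = 2.185 μm/a × 8.96 g/cm³ = 19.58 g·m⁻²·a⁻¹
zinc: temperature factor f = -0.071·(13.4) = -0.9514
  SO₂ term: 0.0129·13.8^0.44·exp(0.046·87-0.9514) = 0.865
  Sd branch = 0.0175·Sd^0.57·e^(0.008·RH+0.085·T) = 1.268 μm/a
  sum: 0.865 + 1.268 → r_corr = 2.133 μm/a
  mass loss = 2.133 μm/a × 7.14 g/cm³ = 15.23 g·m⁻²·a⁻¹
Ordering by g·m⁻²·a⁻¹: copper (19.6) > zinc (15.2)

zinc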